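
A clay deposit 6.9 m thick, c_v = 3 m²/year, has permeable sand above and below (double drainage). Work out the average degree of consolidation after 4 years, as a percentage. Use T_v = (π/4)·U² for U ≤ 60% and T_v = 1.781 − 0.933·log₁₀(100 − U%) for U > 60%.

Drainage path length: H_d = H/2 = 3.45 m (double drainage).
T_v = c_v·t/H_d² = 3×4/3.45² = 1.0082.
T_v = 1.0082 corresponds to the U > 60% branch:
U = 1 − 10^((1.781 − T_v)/0.933)/100 = 0.9327

U ≈ 93.3 %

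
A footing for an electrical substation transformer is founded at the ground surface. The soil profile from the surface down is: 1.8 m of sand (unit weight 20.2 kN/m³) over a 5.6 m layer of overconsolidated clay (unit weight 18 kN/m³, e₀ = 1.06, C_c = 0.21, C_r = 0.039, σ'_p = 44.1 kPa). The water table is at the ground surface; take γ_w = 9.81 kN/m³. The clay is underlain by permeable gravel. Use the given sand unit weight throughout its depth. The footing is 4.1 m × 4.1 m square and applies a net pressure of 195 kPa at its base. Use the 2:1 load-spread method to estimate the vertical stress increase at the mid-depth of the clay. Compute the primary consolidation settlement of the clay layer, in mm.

S_c ≈ 165 mm

Mid-depth of clay below the ground surface: z = 1.8 + 5.6/2 = 4.6 m.
Total vertical stress at mid-clay: σ_v = 20.2×1.8 + 18×2.8 = 86.76 kPa.
Pore pressure: u = 9.81×(4.6 − 0) = 45.126 kPa.
Initial effective stress: σ'_0 = σ_v − u = 86.76 − 45.126 = 41.634 kPa.
Stress increase at mid-clay by the 2:1 spreading method:
Δσ = qBL/((B+z)(L+z)) = 195×4.1×4.1/((4.1+4.6)(4.1+4.6)) = 43.308 kPa
Final effective stress: σ'_f = 41.634 + 43.308 = 84.942 kPa.
σ'_f = 84.942 > σ'_p = 44.1 kPa, so the stress path crosses the preconsolidation pressure — recompression up to σ'_p, then virgin compression beyond:
S_c = H/(1+e₀)·[C_r·log₁₀(σ'_p/σ'_0) + C_c·log₁₀(σ'_f/σ'_p)]
    = 5.6/2.06 × [0.039×log₁₀(44.1/41.634) + 0.21×log₁₀(84.942/44.1)]
    = 2.7184 × [0.00097463 + 0.059784] = 0.1652 m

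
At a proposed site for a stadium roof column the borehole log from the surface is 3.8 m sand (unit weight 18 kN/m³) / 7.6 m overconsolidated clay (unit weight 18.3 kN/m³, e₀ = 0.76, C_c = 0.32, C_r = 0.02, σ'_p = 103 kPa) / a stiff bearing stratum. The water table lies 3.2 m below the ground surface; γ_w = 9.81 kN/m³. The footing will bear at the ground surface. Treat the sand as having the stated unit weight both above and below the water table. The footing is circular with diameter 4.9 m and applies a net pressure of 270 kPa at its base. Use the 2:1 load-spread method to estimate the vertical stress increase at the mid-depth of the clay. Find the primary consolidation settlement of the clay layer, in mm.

S_c ≈ 171 mm

Mid-depth of clay below the ground surface: z = 3.8 + 7.6/2 = 7.6 m.
Total vertical stress at mid-clay: σ_v = 18×3.8 + 18.3×3.8 = 137.94 kPa.
Pore pressure: u = 9.81×(7.6 − 3.2) = 43.164 kPa.
Initial effective stress: σ'_0 = σ_v − u = 137.94 − 43.164 = 94.776 kPa.
Stress increase at mid-clay by the 2:1 spreading method:
Δσ ≈ qD²/(D+z)² = 270×4.9²/(4.9+7.6)² = 41.489 kPa
Final effective stress: σ'_f = 94.776 + 41.489 = 136.26 kPa.
σ'_f = 136.26 > σ'_p = 103 kPa, so the stress path crosses the preconsolidation pressure — recompression up to σ'_p, then virgin compression beyond:
S_c = H/(1+e₀)·[C_r·log₁₀(σ'_p/σ'_0) + C_c·log₁₀(σ'_f/σ'_p)]
    = 7.6/1.76 × [0.02×log₁₀(103/94.776) + 0.32×log₁₀(136.26/103)]
    = 4.3182 × [0.00072278 + 0.03889] = 0.1711 m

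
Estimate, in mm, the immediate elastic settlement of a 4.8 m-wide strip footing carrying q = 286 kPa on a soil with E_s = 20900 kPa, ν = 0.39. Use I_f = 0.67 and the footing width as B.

S_e ≈ 37.3 mm

Immediate (elastic) settlement: S_e = q·B·(1−ν²)/E_s · I_f.
S_e = 286 × 4.8 × (1 − 0.39²) / 20900 × 0.67
    = 286 × 4.8 × 0.8479 / 20900 × 0.67
    = 0.03731 m = 37.31 mm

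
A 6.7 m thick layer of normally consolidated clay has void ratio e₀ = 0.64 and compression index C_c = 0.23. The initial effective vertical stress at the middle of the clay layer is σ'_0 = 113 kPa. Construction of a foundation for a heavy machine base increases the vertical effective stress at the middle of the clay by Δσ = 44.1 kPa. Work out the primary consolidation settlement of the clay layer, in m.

Final effective stress: σ'_f = σ'_0 + Δσ = 113 + 44.1 = 157.1 kPa.
Normally consolidated clay, so the full stress increment lies on the virgin compression line:
S_c = C_c·H/(1+e₀)·log₁₀(σ'_f/σ'_0) = 0.23×6.7/(1+0.64)×log₁₀(157.1/113)
    = 0.93963 × 0.1431 = 0.1345 m

S_c ≈ 0.134 m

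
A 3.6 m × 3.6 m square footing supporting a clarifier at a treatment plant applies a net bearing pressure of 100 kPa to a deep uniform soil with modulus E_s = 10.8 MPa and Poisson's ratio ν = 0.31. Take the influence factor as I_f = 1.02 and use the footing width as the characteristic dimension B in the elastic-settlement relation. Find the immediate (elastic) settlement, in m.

Immediate (elastic) settlement: S_e = q·B·(1−ν²)/E_s · I_f.
E_s = 10.8 MPa = 10800 kPa.
S_e = 100 × 3.6 × (1 − 0.31²) / 10800 × 1.02
    = 100 × 3.6 × 0.9039 / 10800 × 1.02
    = 0.03073 m

S_e ≈ 0.0307 m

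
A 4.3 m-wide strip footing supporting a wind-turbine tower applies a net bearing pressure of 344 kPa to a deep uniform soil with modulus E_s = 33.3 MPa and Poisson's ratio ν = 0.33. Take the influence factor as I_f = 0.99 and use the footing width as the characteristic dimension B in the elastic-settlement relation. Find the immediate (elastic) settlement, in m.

Immediate (elastic) settlement: S_e = q·B·(1−ν²)/E_s · I_f.
E_s = 33.3 MPa = 33300 kPa.
S_e = 344 × 4.3 × (1 − 0.33²) / 33300 × 0.99
    = 344 × 4.3 × 0.8911 / 33300 × 0.99
    = 0.03919 m

S_e ≈ 0.0392 m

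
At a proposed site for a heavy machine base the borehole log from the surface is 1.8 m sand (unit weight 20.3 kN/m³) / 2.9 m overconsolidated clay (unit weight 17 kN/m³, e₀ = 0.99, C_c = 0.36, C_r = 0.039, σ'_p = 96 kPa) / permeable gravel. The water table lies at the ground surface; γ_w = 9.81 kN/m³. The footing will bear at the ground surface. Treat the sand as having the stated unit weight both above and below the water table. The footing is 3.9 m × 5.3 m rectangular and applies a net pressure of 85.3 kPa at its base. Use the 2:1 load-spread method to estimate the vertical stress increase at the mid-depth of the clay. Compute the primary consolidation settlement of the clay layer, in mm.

Mid-depth of clay below the ground surface: z = 1.8 + 2.9/2 = 3.25 m.
Total vertical stress at mid-clay: σ_v = 20.3×1.8 + 17×1.45 = 61.19 kPa.
Pore pressure: u = 9.81×(3.25 − 0) = 31.883 kPa.
Initial effective stress: σ'_0 = σ_v − u = 61.19 − 31.883 = 29.307 kPa.
Stress increase at mid-clay by the 2:1 spreading method:
Δσ = qBL/((B+z)(L+z)) = 85.3×3.9×5.3/((3.9+3.25)(5.3+3.25)) = 28.841 kPa
Final effective stress: σ'_f = 29.307 + 28.841 = 58.148 kPa.
σ'_f = 58.148 ≤ σ'_p = 96 kPa, so the clay remains overconsolidated and only the recompression index applies:
S_c = C_r·H/(1+e₀)·log₁₀(σ'_f/σ'_0) = 0.039×2.9/1.99×log₁₀(58.148/29.307)
    = 0.056835 × 0.29756 = 0.01691 m

S_c ≈ 16.9 mm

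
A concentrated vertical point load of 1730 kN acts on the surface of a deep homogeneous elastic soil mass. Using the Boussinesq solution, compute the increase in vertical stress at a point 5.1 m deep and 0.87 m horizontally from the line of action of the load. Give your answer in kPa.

Δσ_z ≈ 29.6 kPa

Boussinesq vertical stress below a point load on an elastic half-space:
Δσ_z = 3P/(2πz²) · [1 + (r/z)²]^(−5/2)
r/z = 0.87/5.1 = 0.17059; [1+(r/z)²]^(−5/2) = 0.9308.
Δσ_z = 3×1730/(2π×5.1²) × 0.9308 = 31.758 × 0.9308 = 29.56 kPa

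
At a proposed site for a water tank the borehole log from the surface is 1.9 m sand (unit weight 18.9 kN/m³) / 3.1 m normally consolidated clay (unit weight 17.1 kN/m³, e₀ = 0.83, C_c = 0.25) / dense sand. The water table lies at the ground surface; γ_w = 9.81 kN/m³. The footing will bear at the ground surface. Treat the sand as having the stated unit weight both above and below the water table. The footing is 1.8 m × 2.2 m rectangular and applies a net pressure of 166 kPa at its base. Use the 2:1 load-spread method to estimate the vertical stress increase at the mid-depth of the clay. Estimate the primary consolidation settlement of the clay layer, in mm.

Mid-depth of clay below the ground surface: z = 1.9 + 3.1/2 = 3.45 m.
Total vertical stress at mid-clay: σ_v = 18.9×1.9 + 17.1×1.55 = 62.415 kPa.
Pore pressure: u = 9.81×(3.45 − 0) = 33.845 kPa.
Initial effective stress: σ'_0 = σ_v − u = 62.415 − 33.845 = 28.57 kPa.
Stress increase at mid-clay by the 2:1 spreading method:
Δσ = qBL/((B+z)(L+z)) = 166×1.8×2.2/((1.8+3.45)(2.2+3.45)) = 22.161 kPa
Final effective stress: σ'_f = σ'_0 + Δσ = 28.57 + 22.161 = 50.731 kPa.
Normally consolidated clay, so the full stress increment lies on the virgin compression line:
S_c = C_c·H/(1+e₀)·log₁₀(σ'_f/σ'_0) = 0.25×3.1/(1+0.83)×log₁₀(50.731/28.57)
    = 0.4235 × 0.24936 = 0.1056 m

S_c ≈ 106 mm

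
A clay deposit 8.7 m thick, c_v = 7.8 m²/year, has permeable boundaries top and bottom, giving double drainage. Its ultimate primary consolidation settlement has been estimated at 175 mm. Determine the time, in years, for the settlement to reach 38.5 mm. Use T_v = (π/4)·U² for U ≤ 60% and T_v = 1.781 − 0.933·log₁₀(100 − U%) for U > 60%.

Drainage path length: H_d = H/2 = 4.35 m (double drainage).
U = S(t)/S_ult = 38.5/175 = 0.22.
U ≤ 60%: T_v = (π/4)·U² = (π/4)×0.22² = 0.038013.
t = T_v·H_d²/c_v = 0.038013×4.35²/7.8 = 0.09222 years.

t ≈ 0.0922 years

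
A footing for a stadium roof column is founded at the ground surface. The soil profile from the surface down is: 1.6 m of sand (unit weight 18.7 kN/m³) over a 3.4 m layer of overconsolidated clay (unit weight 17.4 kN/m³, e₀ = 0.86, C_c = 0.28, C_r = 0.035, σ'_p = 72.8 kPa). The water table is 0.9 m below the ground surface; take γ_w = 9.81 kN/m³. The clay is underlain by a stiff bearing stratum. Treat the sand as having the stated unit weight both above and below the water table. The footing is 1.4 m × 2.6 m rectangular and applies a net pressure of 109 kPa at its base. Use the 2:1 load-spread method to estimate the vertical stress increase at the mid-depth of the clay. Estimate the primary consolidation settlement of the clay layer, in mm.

Mid-depth of clay below the ground surface: z = 1.6 + 3.4/2 = 3.3 m.
Total vertical stress at mid-clay: σ_v = 18.7×1.6 + 17.4×1.7 = 59.5 kPa.
Pore pressure: u = 9.81×(3.3 − 0.9) = 23.544 kPa.
Initial effective stress: σ'_0 = σ_v − u = 59.5 − 23.544 = 35.956 kPa.
Stress increase at mid-clay by the 2:1 spreading method:
Δσ = qBL/((B+z)(L+z)) = 109×1.4×2.6/((1.4+3.3)(2.6+3.3)) = 14.308 kPa
Final effective stress: σ'_f = 35.956 + 14.308 = 50.264 kPa.
σ'_f = 50.264 ≤ σ'_p = 72.8 kPa, so the clay remains overconsolidated and only the recompression index applies:
S_c = C_r·H/(1+e₀)·log₁₀(σ'_f/σ'_0) = 0.035×3.4/1.86×log₁₀(50.264/35.956)
    = 0.06398 × 0.14549 = 0.009308 m

S_c ≈ 9.31 mm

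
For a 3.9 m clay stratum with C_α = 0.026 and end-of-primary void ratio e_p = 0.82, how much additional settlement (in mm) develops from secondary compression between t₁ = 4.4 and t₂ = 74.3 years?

S_s ≈ 68.4 mm

Secondary compression: S_s = C_α·H/(1+e_p)·log₁₀(t₂/t₁)
S_s = 0.026×3.9/(1+0.82)×log₁₀(74.3/4.4)
    = 0.05571 × 1.228 = 0.06839 m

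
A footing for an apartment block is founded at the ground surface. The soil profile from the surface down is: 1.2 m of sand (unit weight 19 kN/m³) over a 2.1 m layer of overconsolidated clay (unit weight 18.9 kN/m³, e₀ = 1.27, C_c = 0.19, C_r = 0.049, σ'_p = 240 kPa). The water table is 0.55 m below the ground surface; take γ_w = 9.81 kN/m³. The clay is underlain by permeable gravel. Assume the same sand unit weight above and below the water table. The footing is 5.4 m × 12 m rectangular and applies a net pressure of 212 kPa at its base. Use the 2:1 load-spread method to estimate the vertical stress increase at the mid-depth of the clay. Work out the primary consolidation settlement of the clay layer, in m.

S_c ≈ 0.0348 m

Mid-depth of clay below the ground surface: z = 1.2 + 2.1/2 = 2.25 m.
Total vertical stress at mid-clay: σ_v = 19×1.2 + 18.9×1.05 = 42.645 kPa.
Pore pressure: u = 9.81×(2.25 − 0.55) = 16.677 kPa.
Initial effective stress: σ'_0 = σ_v − u = 42.645 − 16.677 = 25.968 kPa.
Stress increase at mid-clay by the 2:1 spreading method:
Δσ = qBL/((B+z)(L+z)) = 212×5.4×12/((5.4+2.25)(12+2.25)) = 126.02 kPa
Final effective stress: σ'_f = 25.968 + 126.02 = 151.99 kPa.
σ'_f = 151.99 ≤ σ'_p = 240 kPa, so the clay remains overconsolidated and only the recompression index applies:
S_c = C_r·H/(1+e₀)·log₁₀(σ'_f/σ'_0) = 0.049×2.1/2.27×log₁₀(151.99/25.968)
    = 0.04533 × 0.76738 = 0.03479 m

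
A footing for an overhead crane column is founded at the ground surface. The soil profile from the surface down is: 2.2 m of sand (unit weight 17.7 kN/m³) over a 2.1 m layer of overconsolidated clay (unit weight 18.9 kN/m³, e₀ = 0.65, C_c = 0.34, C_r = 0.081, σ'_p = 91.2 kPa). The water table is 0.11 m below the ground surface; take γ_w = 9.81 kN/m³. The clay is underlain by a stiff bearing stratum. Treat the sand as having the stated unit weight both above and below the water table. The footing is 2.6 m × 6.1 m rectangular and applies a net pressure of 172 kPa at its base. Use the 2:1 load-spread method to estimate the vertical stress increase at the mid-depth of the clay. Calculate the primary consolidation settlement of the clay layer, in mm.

Mid-depth of clay below the ground surface: z = 2.2 + 2.1/2 = 3.25 m.
Total vertical stress at mid-clay: σ_v = 17.7×2.2 + 18.9×1.05 = 58.785 kPa.
Pore pressure: u = 9.81×(3.25 − 0.11) = 30.803 kPa.
Initial effective stress: σ'_0 = σ_v − u = 58.785 − 30.803 = 27.982 kPa.
Stress increase at mid-clay by the 2:1 spreading method:
Δσ = qBL/((B+z)(L+z)) = 172×2.6×6.1/((2.6+3.25)(6.1+3.25)) = 49.873 kPa
Final effective stress: σ'_f = 27.982 + 49.873 = 77.855 kPa.
σ'_f = 77.855 ≤ σ'_p = 91.2 kPa, so the clay remains overconsolidated and only the recompression index applies:
S_c = C_r·H/(1+e₀)·log₁₀(σ'_f/σ'_0) = 0.081×2.1/1.65×log₁₀(77.855/27.982)
    = 0.10309 × 0.44441 = 0.04581 m

S_c ≈ 45.8 mm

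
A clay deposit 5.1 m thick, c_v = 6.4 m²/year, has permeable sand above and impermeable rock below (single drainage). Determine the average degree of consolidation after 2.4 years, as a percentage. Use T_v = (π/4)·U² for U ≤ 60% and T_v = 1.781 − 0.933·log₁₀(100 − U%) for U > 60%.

U ≈ 81.1 %

Drainage path length: H_d = H = 5.1 m (single drainage).
T_v = c_v·t/H_d² = 6.4×2.4/5.1² = 0.59054.
T_v = 0.59054 corresponds to the U > 60% branch:
U = 1 − 10^((1.781 − T_v)/0.933)/100 = 0.8112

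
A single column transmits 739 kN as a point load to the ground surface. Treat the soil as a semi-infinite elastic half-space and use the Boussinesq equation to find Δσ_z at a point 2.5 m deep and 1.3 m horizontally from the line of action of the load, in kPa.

Boussinesq vertical stress below a point load on an elastic half-space:
Δσ_z = 3P/(2πz²) · [1 + (r/z)²]^(−5/2)
r/z = 1.3/2.5 = 0.52; [1+(r/z)²]^(−5/2) = 0.54973.
Δσ_z = 3×739/(2π×2.5²) × 0.54973 = 56.455 × 0.54973 = 31.04 kPa

Δσ_z ≈ 31 kPa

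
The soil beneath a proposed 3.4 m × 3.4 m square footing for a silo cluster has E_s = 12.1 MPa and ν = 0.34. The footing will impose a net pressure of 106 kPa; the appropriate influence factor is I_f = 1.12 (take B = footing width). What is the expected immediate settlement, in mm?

Immediate (elastic) settlement: S_e = q·B·(1−ν²)/E_s · I_f.
E_s = 12.1 MPa = 12100 kPa.
S_e = 106 × 3.4 × (1 − 0.34²) / 12100 × 1.12
    = 106 × 3.4 × 0.8844 / 12100 × 1.12
    = 0.0295 m = 29.5 mm

S_e ≈ 29.5 mm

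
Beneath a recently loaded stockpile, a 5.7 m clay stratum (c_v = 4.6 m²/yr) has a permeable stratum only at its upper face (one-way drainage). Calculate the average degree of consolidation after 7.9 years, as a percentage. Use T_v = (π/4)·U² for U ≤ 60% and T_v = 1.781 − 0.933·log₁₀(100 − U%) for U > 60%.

U ≈ 94.9 %

Drainage path length: H_d = H = 5.7 m (single drainage).
T_v = c_v·t/H_d² = 4.6×7.9/5.7² = 1.1185.
T_v = 1.1185 corresponds to the U > 60% branch:
U = 1 − 10^((1.781 − T_v)/0.933)/100 = 0.9487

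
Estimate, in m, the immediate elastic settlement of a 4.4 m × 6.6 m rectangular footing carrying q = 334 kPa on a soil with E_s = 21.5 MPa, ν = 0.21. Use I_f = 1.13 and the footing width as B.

S_e ≈ 0.0738 m

Immediate (elastic) settlement: S_e = q·B·(1−ν²)/E_s · I_f.
E_s = 21.5 MPa = 21500 kPa.
S_e = 334 × 4.4 × (1 − 0.21²) / 21500 × 1.13
    = 334 × 4.4 × 0.9559 / 21500 × 1.13
    = 0.07383 m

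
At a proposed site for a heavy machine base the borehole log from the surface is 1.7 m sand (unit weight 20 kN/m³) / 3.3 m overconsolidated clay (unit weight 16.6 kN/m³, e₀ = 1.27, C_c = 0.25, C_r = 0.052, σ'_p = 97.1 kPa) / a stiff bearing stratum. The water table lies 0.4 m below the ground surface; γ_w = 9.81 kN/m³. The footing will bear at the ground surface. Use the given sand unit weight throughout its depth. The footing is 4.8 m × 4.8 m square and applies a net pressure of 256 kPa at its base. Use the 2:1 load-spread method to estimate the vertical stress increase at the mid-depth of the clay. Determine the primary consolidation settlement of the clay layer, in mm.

Mid-depth of clay below the ground surface: z = 1.7 + 3.3/2 = 3.35 m.
Total vertical stress at mid-clay: σ_v = 20×1.7 + 16.6×1.65 = 61.39 kPa.
Pore pressure: u = 9.81×(3.35 − 0.4) = 28.94 kPa.
Initial effective stress: σ'_0 = σ_v − u = 61.39 − 28.94 = 32.45 kPa.
Stress increase at mid-clay by the 2:1 spreading method:
Δσ = qBL/((B+z)(L+z)) = 256×4.8×4.8/((4.8+3.35)(4.8+3.35)) = 88.799 kPa
Final effective stress: σ'_f = 32.45 + 88.799 = 121.25 kPa.
σ'_f = 121.25 > σ'_p = 97.1 kPa, so the stress path crosses the preconsolidation pressure — recompression up to σ'_p, then virgin compression beyond:
S_c = H/(1+e₀)·[C_r·log₁₀(σ'_p/σ'_0) + C_c·log₁₀(σ'_f/σ'_p)]
    = 3.3/2.27 × [0.052×log₁₀(97.1/32.45) + 0.25×log₁₀(121.25/97.1)]
    = 1.4537 × [0.024752 + 0.024116] = 0.07104 m

S_c ≈ 71 mm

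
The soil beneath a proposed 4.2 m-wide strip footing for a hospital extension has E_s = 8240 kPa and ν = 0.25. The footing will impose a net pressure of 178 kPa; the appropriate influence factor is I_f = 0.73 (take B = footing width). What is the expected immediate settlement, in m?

S_e ≈ 0.0621 m

Immediate (elastic) settlement: S_e = q·B·(1−ν²)/E_s · I_f.
S_e = 178 × 4.2 × (1 − 0.25²) / 8240 × 0.73
    = 178 × 4.2 × 0.9375 / 8240 × 0.73
    = 0.06209 m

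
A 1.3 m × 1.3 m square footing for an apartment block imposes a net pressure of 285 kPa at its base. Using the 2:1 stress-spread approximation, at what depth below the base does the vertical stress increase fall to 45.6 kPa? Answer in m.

2:1 spreading — at depth z the loaded area has grown by z in each plan dimension:
qB²/(B+z)² = Δσ_z ⇒ z = B(√(q/Δσ_z) − 1) = 1.3×(√(285/45.6) − 1) = 1.95 m

z ≈ 1.95 m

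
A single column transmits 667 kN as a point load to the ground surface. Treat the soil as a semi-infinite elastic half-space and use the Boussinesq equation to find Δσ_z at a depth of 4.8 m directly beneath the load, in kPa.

Δσ_z ≈ 13.8 kPa

Boussinesq vertical stress below a point load on an elastic half-space:
Δσ_z = 3P/(2πz²) · [1 + (r/z)²]^(−5/2)
r/z = 0/4.8 = 0; [1+(r/z)²]^(−5/2) = 1.
Δσ_z = 3×667/(2π×4.8²) × 1 = 13.822 × 1 = 13.82 kPa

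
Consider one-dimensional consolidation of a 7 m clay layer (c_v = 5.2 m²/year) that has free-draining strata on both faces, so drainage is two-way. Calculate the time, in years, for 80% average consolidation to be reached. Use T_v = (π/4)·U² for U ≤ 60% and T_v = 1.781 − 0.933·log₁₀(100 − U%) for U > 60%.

t ≈ 1.34 years

Drainage path length: H_d = H/2 = 3.5 m (double drainage).
U > 60%: T_v = 1.781 − 0.933·log₁₀(100 − 80) = 0.56714.
t = T_v·H_d²/c_v = 0.56714×3.5²/5.2 = 1.336 years.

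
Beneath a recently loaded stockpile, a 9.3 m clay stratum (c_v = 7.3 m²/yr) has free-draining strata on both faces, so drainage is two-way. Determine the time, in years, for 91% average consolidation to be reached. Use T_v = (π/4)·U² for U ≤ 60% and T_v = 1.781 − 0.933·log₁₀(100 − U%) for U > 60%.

Drainage path length: H_d = H/2 = 4.65 m (double drainage).
U > 60%: T_v = 1.781 − 0.933·log₁₀(100 − 91) = 0.89069.
t = T_v·H_d²/c_v = 0.89069×4.65²/7.3 = 2.638 years.

t ≈ 2.64 years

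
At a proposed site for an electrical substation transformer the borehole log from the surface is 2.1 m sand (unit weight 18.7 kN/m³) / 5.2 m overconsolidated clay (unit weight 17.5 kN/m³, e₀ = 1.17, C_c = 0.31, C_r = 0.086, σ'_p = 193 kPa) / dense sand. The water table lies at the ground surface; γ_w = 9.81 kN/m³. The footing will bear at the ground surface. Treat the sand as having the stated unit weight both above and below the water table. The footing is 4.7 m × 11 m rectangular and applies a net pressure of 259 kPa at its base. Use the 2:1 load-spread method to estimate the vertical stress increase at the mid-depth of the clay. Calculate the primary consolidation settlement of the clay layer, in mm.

Mid-depth of clay below the ground surface: z = 2.1 + 5.2/2 = 4.7 m.
Total vertical stress at mid-clay: σ_v = 18.7×2.1 + 17.5×2.6 = 84.77 kPa.
Pore pressure: u = 9.81×(4.7 − 0) = 46.107 kPa.
Initial effective stress: σ'_0 = σ_v − u = 84.77 − 46.107 = 38.663 kPa.
Stress increase at mid-clay by the 2:1 spreading method:
Δσ = qBL/((B+z)(L+z)) = 259×4.7×11/((4.7+4.7)(11+4.7)) = 90.732 kPa
Final effective stress: σ'_f = 38.663 + 90.732 = 129.39 kPa.
σ'_f = 129.39 ≤ σ'_p = 193 kPa, so the clay remains overconsolidated and only the recompression index applies:
S_c = C_r·H/(1+e₀)·log₁₀(σ'_f/σ'_0) = 0.086×5.2/2.17×log₁₀(129.39/38.663)
    = 0.20608 × 0.52461 = 0.1081 m

S_c ≈ 108 mm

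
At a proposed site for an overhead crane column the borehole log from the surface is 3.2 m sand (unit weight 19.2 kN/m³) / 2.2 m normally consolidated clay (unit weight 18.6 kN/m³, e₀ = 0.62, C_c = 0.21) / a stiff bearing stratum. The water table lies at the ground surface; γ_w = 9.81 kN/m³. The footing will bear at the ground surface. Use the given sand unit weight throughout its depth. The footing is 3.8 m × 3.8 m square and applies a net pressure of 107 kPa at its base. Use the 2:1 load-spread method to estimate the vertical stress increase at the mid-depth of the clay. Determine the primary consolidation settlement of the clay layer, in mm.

S_c ≈ 57.7 mm

Mid-depth of clay below the ground surface: z = 3.2 + 2.2/2 = 4.3 m.
Total vertical stress at mid-clay: σ_v = 19.2×3.2 + 18.6×1.1 = 81.9 kPa.
Pore pressure: u = 9.81×(4.3 − 0) = 42.183 kPa.
Initial effective stress: σ'_0 = σ_v − u = 81.9 − 42.183 = 39.717 kPa.
Stress increase at mid-clay by the 2:1 spreading method:
Δσ = qBL/((B+z)(L+z)) = 107×3.8×3.8/((3.8+4.3)(3.8+4.3)) = 23.549 kPa
Final effective stress: σ'_f = σ'_0 + Δσ = 39.717 + 23.549 = 63.266 kPa.
Normally consolidated clay, so the full stress increment lies on the virgin compression line:
S_c = C_c·H/(1+e₀)·log₁₀(σ'_f/σ'_0) = 0.21×2.2/(1+0.62)×log₁₀(63.266/39.717)
    = 0.28519 × 0.20219 = 0.05766 m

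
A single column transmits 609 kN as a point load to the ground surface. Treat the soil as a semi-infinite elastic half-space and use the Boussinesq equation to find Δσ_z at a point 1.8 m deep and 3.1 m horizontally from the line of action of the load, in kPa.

Boussinesq vertical stress below a point load on an elastic half-space:
Δσ_z = 3P/(2πz²) · [1 + (r/z)²]^(−5/2)
r/z = 3.1/1.8 = 1.7222; [1+(r/z)²]^(−5/2) = 0.031923.
Δσ_z = 3×609/(2π×1.8²) × 0.031923 = 89.746 × 0.031923 = 2.865 kPa

Δσ_z ≈ 2.86 kPa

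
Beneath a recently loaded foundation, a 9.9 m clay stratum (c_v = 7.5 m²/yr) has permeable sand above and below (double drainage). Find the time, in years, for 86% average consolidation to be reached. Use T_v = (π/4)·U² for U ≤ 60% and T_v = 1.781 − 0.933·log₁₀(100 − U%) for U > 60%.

t ≈ 2.32 years

Drainage path length: H_d = H/2 = 4.95 m (double drainage).
U > 60%: T_v = 1.781 − 0.933·log₁₀(100 − 86) = 0.71166.
t = T_v·H_d²/c_v = 0.71166×4.95²/7.5 = 2.325 years.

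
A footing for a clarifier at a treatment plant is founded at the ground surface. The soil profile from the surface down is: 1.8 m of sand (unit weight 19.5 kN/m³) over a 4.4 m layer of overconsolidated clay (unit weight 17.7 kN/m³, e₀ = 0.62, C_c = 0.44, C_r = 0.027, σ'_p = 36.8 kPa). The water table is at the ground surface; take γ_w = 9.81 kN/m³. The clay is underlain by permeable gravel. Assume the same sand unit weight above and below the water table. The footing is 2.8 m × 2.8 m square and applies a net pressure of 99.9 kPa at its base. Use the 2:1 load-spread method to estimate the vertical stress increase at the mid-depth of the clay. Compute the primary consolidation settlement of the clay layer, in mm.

S_c ≈ 179 mm

Mid-depth of clay below the ground surface: z = 1.8 + 4.4/2 = 4 m.
Total vertical stress at mid-clay: σ_v = 19.5×1.8 + 17.7×2.2 = 74.04 kPa.
Pore pressure: u = 9.81×(4 − 0) = 39.24 kPa.
Initial effective stress: σ'_0 = σ_v − u = 74.04 − 39.24 = 34.8 kPa.
Stress increase at mid-clay by the 2:1 spreading method:
Δσ = qBL/((B+z)(L+z)) = 99.9×2.8×2.8/((2.8+4)(2.8+4)) = 16.938 kPa
Final effective stress: σ'_f = 34.8 + 16.938 = 51.738 kPa.
σ'_f = 51.738 > σ'_p = 36.8 kPa, so the stress path crosses the preconsolidation pressure — recompression up to σ'_p, then virgin compression beyond:
S_c = H/(1+e₀)·[C_r·log₁₀(σ'_p/σ'_0) + C_c·log₁₀(σ'_f/σ'_p)]
    = 4.4/1.62 × [0.027×log₁₀(36.8/34.8) + 0.44×log₁₀(51.738/36.8)]
    = 2.716 × [0.00065525 + 0.065103] = 0.1786 m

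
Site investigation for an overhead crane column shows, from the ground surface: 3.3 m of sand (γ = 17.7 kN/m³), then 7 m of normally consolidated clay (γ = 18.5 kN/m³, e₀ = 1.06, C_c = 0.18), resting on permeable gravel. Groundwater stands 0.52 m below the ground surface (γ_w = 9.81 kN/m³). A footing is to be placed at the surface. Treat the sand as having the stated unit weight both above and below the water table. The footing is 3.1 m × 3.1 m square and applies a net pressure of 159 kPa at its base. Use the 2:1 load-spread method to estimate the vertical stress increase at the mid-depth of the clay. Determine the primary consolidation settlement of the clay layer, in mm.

S_c ≈ 60 mm

Mid-depth of clay below the ground surface: z = 3.3 + 7/2 = 6.8 m.
Total vertical stress at mid-clay: σ_v = 17.7×3.3 + 18.5×3.5 = 123.16 kPa.
Pore pressure: u = 9.81×(6.8 − 0.52) = 61.607 kPa.
Initial effective stress: σ'_0 = σ_v − u = 123.16 − 61.607 = 61.553 kPa.
Stress increase at mid-clay by the 2:1 spreading method:
Δσ = qBL/((B+z)(L+z)) = 159×3.1×3.1/((3.1+6.8)(3.1+6.8)) = 15.59 kPa
Final effective stress: σ'_f = σ'_0 + Δσ = 61.553 + 15.59 = 77.143 kPa.
Normally consolidated clay, so the full stress increment lies on the virgin compression line:
S_c = C_c·H/(1+e₀)·log₁₀(σ'_f/σ'_0) = 0.18×7/(1+1.06)×log₁₀(77.143/61.553)
    = 0.61165 × 0.098047 = 0.05997 m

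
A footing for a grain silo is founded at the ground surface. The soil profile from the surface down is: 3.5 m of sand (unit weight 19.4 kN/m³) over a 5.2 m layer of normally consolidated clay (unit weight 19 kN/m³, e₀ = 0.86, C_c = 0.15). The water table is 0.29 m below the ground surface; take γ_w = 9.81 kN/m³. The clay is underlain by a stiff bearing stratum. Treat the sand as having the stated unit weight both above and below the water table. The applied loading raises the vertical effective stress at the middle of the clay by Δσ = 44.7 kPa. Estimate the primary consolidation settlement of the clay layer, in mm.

S_c ≈ 101 mm

Mid-depth of clay below the ground surface: z = 3.5 + 5.2/2 = 6.1 m.
Total vertical stress at mid-clay: σ_v = 19.4×3.5 + 19×2.6 = 117.3 kPa.
Pore pressure: u = 9.81×(6.1 − 0.29) = 56.996 kPa.
Initial effective stress: σ'_0 = σ_v − u = 117.3 − 56.996 = 60.304 kPa.
Final effective stress: σ'_f = σ'_0 + Δσ = 60.304 + 44.7 = 105 kPa.
Normally consolidated clay, so the full stress increment lies on the virgin compression line:
S_c = C_c·H/(1+e₀)·log₁₀(σ'_f/σ'_0) = 0.15×5.2/(1+0.86)×log₁₀(105/60.304)
    = 0.41935 × 0.24084 = 0.101 m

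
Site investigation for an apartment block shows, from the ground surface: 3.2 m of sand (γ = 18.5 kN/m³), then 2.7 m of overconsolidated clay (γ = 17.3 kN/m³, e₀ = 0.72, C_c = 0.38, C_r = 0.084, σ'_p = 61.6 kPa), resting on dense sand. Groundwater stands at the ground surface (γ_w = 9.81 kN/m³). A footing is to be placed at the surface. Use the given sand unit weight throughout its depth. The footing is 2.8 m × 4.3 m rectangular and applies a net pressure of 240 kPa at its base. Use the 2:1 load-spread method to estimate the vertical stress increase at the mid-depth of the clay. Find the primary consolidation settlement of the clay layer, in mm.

S_c ≈ 103 mm

Mid-depth of clay below the ground surface: z = 3.2 + 2.7/2 = 4.55 m.
Total vertical stress at mid-clay: σ_v = 18.5×3.2 + 17.3×1.35 = 82.555 kPa.
Pore pressure: u = 9.81×(4.55 − 0) = 44.636 kPa.
Initial effective stress: σ'_0 = σ_v − u = 82.555 − 44.636 = 37.919 kPa.
Stress increase at mid-clay by the 2:1 spreading method:
Δσ = qBL/((B+z)(L+z)) = 240×2.8×4.3/((2.8+4.55)(4.3+4.55)) = 44.423 kPa
Final effective stress: σ'_f = 37.919 + 44.423 = 82.342 kPa.
σ'_f = 82.342 > σ'_p = 61.6 kPa, so the stress path crosses the preconsolidation pressure — recompression up to σ'_p, then virgin compression beyond:
S_c = H/(1+e₀)·[C_r·log₁₀(σ'_p/σ'_0) + C_c·log₁₀(σ'_f/σ'_p)]
    = 2.7/1.72 × [0.084×log₁₀(61.6/37.919) + 0.38×log₁₀(82.342/61.6)]
    = 1.5698 × [0.017701 + 0.047895] = 0.103 m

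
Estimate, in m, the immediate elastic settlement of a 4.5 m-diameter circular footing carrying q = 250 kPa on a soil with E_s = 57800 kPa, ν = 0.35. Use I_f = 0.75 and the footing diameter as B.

Immediate (elastic) settlement: S_e = q·B·(1−ν²)/E_s · I_f.
S_e = 250 × 4.5 × (1 − 0.35²) / 57800 × 0.75
    = 250 × 4.5 × 0.8775 / 57800 × 0.75
    = 0.01281 m

S_e ≈ 0.0128 m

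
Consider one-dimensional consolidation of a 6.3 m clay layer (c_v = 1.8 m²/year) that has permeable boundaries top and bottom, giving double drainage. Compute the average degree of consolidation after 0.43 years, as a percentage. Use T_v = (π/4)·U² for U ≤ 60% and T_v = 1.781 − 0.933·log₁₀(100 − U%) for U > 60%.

Drainage path length: H_d = H/2 = 3.15 m (double drainage).
T_v = c_v·t/H_d² = 1.8×0.43/3.15² = 0.078005.
T_v = 0.078005 corresponds to the U ≤ 60% branch:
U = √(4T_v/π) = 0.3151

U ≈ 31.5 %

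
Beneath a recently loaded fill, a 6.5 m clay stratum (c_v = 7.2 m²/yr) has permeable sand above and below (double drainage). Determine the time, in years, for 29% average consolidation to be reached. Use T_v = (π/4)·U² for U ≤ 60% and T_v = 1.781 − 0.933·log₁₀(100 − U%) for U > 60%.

t ≈ 0.0969 years

Drainage path length: H_d = H/2 = 3.25 m (double drainage).
U ≤ 60%: T_v = (π/4)·U² = (π/4)×0.29² = 0.066052.
t = T_v·H_d²/c_v = 0.066052×3.25²/7.2 = 0.0969 years.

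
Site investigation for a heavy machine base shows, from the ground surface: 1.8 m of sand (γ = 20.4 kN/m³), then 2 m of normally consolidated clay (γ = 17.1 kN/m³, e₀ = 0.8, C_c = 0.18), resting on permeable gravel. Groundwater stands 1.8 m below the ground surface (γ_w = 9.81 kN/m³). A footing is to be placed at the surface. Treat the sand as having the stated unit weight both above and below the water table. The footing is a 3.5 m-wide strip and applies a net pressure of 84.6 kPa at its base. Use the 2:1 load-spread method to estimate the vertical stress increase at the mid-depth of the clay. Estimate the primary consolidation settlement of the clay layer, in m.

Mid-depth of clay below the ground surface: z = 1.8 + 2/2 = 2.8 m.
Total vertical stress at mid-clay: σ_v = 20.4×1.8 + 17.1×1 = 53.82 kPa.
Pore pressure: u = 9.81×(2.8 − 1.8) = 9.81 kPa.
Initial effective stress: σ'_0 = σ_v − u = 53.82 − 9.81 = 44.01 kPa.
Stress increase at mid-clay by the 2:1 spreading method:
Δσ = qB/(B+z) = 84.6×3.5/(3.5+2.8) = 47 kPa
Final effective stress: σ'_f = σ'_0 + Δσ = 44.01 + 47 = 91.01 kPa.
Normally consolidated clay, so the full stress increment lies on the virgin compression line:
S_c = C_c·H/(1+e₀)·log₁₀(σ'_f/σ'_0) = 0.18×2/(1+0.8)×log₁₀(91.01/44.01)
    = 0.2 × 0.31554 = 0.06311 m

S_c ≈ 0.0631 m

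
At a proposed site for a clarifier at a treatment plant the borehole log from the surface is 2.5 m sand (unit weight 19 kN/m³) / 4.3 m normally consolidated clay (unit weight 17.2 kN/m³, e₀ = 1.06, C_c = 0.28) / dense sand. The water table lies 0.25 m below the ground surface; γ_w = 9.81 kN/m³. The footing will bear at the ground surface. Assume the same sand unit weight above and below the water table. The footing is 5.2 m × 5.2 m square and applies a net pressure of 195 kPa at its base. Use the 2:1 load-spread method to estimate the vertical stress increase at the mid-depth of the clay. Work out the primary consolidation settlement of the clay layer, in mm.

Mid-depth of clay below the ground surface: z = 2.5 + 4.3/2 = 4.65 m.
Total vertical stress at mid-clay: σ_v = 19×2.5 + 17.2×2.15 = 84.48 kPa.
Pore pressure: u = 9.81×(4.65 − 0.25) = 43.164 kPa.
Initial effective stress: σ'_0 = σ_v − u = 84.48 − 43.164 = 41.316 kPa.
Stress increase at mid-clay by the 2:1 spreading method:
Δσ = qBL/((B+z)(L+z)) = 195×5.2×5.2/((5.2+4.65)(5.2+4.65)) = 54.346 kPa
Final effective stress: σ'_f = σ'_0 + Δσ = 41.316 + 54.346 = 95.662 kPa.
Normally consolidated clay, so the full stress increment lies on the virgin compression line:
S_c = C_c·H/(1+e₀)·log₁₀(σ'_f/σ'_0) = 0.28×4.3/(1+1.06)×log₁₀(95.662/41.316)
    = 0.58447 × 0.36462 = 0.2131 m

S_c ≈ 213 mm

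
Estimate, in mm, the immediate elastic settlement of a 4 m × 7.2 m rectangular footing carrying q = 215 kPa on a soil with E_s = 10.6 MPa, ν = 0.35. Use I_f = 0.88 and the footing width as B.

Immediate (elastic) settlement: S_e = q·B·(1−ν²)/E_s · I_f.
E_s = 10.6 MPa = 10600 kPa.
S_e = 215 × 4 × (1 − 0.35²) / 10600 × 0.88
    = 215 × 4 × 0.8775 / 10600 × 0.88
    = 0.06265 m = 62.65 mm

S_e ≈ 62.7 mm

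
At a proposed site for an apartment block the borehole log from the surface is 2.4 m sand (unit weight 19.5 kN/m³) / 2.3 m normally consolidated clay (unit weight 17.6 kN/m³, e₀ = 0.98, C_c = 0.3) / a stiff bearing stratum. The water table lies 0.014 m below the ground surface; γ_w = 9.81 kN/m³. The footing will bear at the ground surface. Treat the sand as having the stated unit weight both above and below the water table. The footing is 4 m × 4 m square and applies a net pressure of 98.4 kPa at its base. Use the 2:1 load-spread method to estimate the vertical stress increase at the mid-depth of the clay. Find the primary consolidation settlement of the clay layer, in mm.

Mid-depth of clay below the ground surface: z = 2.4 + 2.3/2 = 3.55 m.
Total vertical stress at mid-clay: σ_v = 19.5×2.4 + 17.6×1.15 = 67.04 kPa.
Pore pressure: u = 9.81×(3.55 − 0.014) = 34.688 kPa.
Initial effective stress: σ'_0 = σ_v − u = 67.04 − 34.688 = 32.352 kPa.
Stress increase at mid-clay by the 2:1 spreading method:
Δσ = qBL/((B+z)(L+z)) = 98.4×4×4/((4+3.55)(4+3.55)) = 27.62 kPa
Final effective stress: σ'_f = σ'_0 + Δσ = 32.352 + 27.62 = 59.972 kPa.
Normally consolidated clay, so the full stress increment lies on the virgin compression line:
S_c = C_c·H/(1+e₀)·log₁₀(σ'_f/σ'_0) = 0.3×2.3/(1+0.98)×log₁₀(59.972/32.352)
    = 0.34848 × 0.26805 = 0.09341 m

S_c ≈ 93.4 mm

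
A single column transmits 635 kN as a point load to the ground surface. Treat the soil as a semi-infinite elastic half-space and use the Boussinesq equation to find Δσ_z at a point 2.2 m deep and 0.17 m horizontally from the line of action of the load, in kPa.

Boussinesq vertical stress below a point load on an elastic half-space:
Δσ_z = 3P/(2πz²) · [1 + (r/z)²]^(−5/2)
r/z = 0.17/2.2 = 0.077273; [1+(r/z)²]^(−5/2) = 0.98523.
Δσ_z = 3×635/(2π×2.2²) × 0.98523 = 62.643 × 0.98523 = 61.72 kPa

Δσ_z ≈ 61.7 kPa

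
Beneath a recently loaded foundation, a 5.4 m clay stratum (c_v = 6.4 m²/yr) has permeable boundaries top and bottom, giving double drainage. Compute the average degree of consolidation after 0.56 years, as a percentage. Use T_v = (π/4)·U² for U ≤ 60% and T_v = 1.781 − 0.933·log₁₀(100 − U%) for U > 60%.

U ≈ 75.9 %

Drainage path length: H_d = H/2 = 2.7 m (double drainage).
T_v = c_v·t/H_d² = 6.4×0.56/2.7² = 0.49163.
T_v = 0.49163 corresponds to the U > 60% branch:
U = 1 − 10^((1.781 − T_v)/0.933)/100 = 0.759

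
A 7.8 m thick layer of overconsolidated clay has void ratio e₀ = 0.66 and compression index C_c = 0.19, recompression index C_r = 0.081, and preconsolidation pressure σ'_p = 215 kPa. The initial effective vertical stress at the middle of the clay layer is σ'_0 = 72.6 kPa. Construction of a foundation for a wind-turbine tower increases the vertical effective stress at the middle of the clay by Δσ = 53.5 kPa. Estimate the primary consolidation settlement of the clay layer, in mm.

Final effective stress: σ'_f = 72.6 + 53.5 = 126.1 kPa.
σ'_f = 126.1 ≤ σ'_p = 215 kPa, so the clay remains overconsolidated and only the recompression index applies:
S_c = C_r·H/(1+e₀)·log₁₀(σ'_f/σ'_0) = 0.081×7.8/1.66×log₁₀(126.1/72.6)
    = 0.3806 × 0.23978 = 0.09126 m

S_c ≈ 91.3 mm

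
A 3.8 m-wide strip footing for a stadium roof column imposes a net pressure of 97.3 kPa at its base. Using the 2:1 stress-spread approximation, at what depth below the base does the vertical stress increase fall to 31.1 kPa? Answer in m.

2:1 spreading — at depth z the loaded area has grown by z in each plan dimension:
qB/(B+z) = Δσ_z ⇒ z = qB/Δσ_z − B = 97.3×3.8/31.1 − 3.8 = 8.089 m

z ≈ 8.09 m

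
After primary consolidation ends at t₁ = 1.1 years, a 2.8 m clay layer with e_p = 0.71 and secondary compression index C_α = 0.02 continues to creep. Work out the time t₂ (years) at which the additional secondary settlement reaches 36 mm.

S_s = C_α·H/(1+e_p)·log₁₀(t₂/t₁) ⇒ log₁₀(t₂/t₁) = S_s·(1+e_p)/(C_α·H).
log₁₀(t₂/t₁) = 0.036 × (1+0.71) / (0.02×2.8) = 1.099
t₂ = t₁ × 10^1.099 = 1.1 × 12.57 = 13.83 years

t₂ ≈ 13.8 years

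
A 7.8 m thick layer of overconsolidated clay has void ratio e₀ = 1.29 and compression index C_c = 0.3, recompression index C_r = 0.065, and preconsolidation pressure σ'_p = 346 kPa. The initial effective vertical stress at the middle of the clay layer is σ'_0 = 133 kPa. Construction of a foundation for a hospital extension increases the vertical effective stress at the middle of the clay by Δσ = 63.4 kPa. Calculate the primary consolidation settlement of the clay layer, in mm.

Final effective stress: σ'_f = 133 + 63.4 = 196.4 kPa.
σ'_f = 196.4 ≤ σ'_p = 346 kPa, so the clay remains overconsolidated and only the recompression index applies:
S_c = C_r·H/(1+e₀)·log₁₀(σ'_f/σ'_0) = 0.065×7.8/2.29×log₁₀(196.4/133)
    = 0.2214 × 0.16929 = 0.03748 m

S_c ≈ 37.5 mm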